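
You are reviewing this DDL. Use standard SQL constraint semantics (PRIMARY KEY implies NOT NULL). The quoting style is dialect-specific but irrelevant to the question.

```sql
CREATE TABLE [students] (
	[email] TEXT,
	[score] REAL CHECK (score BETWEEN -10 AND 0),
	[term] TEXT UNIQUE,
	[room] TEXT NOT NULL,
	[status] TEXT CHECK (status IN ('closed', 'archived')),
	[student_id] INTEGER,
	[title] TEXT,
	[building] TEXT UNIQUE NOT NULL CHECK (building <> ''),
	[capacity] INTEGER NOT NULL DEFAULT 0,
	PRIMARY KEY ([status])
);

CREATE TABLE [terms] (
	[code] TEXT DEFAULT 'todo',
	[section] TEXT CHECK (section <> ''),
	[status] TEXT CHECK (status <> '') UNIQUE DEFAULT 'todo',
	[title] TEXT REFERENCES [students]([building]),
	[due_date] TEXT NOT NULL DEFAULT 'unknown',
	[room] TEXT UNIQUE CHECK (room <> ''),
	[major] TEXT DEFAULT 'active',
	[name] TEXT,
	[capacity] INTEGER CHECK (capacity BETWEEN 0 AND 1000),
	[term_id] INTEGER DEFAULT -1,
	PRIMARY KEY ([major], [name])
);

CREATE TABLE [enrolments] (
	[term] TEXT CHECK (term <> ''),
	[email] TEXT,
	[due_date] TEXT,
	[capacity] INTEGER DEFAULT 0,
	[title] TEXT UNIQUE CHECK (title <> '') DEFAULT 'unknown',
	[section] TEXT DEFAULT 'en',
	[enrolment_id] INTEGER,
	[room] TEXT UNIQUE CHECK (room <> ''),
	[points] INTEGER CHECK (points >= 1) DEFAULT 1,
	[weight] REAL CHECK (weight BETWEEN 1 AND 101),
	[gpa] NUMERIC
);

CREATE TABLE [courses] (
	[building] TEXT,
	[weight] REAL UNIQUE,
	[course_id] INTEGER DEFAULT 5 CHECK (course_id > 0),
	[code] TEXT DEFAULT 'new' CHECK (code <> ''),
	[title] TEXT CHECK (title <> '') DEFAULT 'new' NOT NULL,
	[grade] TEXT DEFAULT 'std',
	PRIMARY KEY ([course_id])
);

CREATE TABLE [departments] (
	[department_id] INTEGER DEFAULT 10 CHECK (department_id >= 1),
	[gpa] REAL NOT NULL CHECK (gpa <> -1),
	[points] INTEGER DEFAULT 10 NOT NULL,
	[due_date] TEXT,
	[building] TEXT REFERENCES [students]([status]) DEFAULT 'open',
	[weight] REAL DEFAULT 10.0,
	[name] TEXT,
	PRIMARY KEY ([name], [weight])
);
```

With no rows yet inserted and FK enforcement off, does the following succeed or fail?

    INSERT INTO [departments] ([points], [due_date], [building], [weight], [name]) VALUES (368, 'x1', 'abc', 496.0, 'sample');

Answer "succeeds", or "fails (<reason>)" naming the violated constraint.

gpa is omitted from the column list and has no DEFAULT, so it would receive NULL.
But gpa is declared NOT NULL.

fails (NOT NULL on gpa)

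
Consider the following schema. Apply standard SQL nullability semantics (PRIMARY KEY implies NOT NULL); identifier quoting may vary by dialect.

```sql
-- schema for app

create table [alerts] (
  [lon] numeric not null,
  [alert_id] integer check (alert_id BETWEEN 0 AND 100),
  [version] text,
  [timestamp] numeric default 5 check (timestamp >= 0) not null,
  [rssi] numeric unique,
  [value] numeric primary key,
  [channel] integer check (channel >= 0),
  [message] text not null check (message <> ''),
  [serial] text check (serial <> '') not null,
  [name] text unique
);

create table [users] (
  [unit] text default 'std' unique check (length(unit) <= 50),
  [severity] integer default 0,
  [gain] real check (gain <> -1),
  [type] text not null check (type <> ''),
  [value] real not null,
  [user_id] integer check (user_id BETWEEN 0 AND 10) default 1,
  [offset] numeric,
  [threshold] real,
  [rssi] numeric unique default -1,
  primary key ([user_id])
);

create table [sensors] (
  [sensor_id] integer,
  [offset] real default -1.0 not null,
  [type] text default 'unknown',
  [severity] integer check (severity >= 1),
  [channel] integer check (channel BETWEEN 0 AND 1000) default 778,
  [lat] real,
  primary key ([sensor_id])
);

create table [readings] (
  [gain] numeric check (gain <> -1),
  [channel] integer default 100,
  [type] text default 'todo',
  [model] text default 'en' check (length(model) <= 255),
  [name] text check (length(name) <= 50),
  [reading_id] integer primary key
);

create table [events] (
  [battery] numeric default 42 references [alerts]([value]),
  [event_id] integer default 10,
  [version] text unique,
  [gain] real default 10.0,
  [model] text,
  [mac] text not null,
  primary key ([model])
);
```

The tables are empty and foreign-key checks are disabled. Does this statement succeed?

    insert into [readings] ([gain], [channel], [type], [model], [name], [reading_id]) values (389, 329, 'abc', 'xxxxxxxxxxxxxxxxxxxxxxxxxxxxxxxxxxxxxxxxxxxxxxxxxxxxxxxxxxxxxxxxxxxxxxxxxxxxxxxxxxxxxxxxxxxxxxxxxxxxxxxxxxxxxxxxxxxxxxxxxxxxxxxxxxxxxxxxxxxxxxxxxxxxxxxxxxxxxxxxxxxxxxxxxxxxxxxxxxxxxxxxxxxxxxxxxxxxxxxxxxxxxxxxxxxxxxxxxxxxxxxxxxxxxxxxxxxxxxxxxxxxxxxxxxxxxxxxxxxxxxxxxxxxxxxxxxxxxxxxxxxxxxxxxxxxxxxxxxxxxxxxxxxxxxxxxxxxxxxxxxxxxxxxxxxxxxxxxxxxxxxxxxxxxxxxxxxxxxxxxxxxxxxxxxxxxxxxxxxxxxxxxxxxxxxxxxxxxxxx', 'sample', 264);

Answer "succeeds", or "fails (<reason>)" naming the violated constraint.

The value 'xxxxxxxxxxxxxxxxxxxxxxxxxxxxxxxxxxxxxxxxxxxxxxxxxxxxxxxxxxxxxxxxxxxxxxxxxxxxxxxxxxxxxxxxxxxxxxxxxxxxxxxxxxxxxxxxxxxxxxxxxxxxxxxxxxxxxxxxxxxxxxxxxxxxxxxxxxxxxxxxxxxxxxxxxxxxxxxxxxxxxxxxxxxxxxxxxxxxxxxxxxxxxxxxxxxxxxxxxxxxxxxxxxxxxxxxxxxxxxxxxxxxxxxxxxxxxxxxxxxxxxxxxxxxxxxxxxxxxxxxxxxxxxxxxxxxxxxxxxxxxxxxxxxxxxxxxxxxxxxxxxxxxxxxxxxxxxxxxxxxxxxxxxxxxxxxxxxxxxxxxxxxxxxxxxxxxxxxxxxxxxxxxxxxxxxxxxxxxxxx' for model violates CHECK (length(model) <= 255).

fails (CHECK on model)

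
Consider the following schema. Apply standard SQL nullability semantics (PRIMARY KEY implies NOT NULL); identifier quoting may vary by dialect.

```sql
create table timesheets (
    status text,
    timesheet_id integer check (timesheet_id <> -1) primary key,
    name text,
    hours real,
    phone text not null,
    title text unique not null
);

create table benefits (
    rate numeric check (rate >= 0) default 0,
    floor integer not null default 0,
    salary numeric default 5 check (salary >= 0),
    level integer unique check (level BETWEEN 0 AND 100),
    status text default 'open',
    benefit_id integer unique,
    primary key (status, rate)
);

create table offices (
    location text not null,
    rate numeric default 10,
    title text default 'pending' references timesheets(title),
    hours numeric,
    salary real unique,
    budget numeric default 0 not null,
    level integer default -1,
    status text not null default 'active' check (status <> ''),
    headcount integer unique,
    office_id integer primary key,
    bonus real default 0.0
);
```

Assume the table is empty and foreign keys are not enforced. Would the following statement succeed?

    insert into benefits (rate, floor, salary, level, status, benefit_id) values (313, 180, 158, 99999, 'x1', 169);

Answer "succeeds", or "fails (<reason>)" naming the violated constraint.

The value 99999 for level violates CHECK (level BETWEEN 0 AND 100).

fails (CHECK on level)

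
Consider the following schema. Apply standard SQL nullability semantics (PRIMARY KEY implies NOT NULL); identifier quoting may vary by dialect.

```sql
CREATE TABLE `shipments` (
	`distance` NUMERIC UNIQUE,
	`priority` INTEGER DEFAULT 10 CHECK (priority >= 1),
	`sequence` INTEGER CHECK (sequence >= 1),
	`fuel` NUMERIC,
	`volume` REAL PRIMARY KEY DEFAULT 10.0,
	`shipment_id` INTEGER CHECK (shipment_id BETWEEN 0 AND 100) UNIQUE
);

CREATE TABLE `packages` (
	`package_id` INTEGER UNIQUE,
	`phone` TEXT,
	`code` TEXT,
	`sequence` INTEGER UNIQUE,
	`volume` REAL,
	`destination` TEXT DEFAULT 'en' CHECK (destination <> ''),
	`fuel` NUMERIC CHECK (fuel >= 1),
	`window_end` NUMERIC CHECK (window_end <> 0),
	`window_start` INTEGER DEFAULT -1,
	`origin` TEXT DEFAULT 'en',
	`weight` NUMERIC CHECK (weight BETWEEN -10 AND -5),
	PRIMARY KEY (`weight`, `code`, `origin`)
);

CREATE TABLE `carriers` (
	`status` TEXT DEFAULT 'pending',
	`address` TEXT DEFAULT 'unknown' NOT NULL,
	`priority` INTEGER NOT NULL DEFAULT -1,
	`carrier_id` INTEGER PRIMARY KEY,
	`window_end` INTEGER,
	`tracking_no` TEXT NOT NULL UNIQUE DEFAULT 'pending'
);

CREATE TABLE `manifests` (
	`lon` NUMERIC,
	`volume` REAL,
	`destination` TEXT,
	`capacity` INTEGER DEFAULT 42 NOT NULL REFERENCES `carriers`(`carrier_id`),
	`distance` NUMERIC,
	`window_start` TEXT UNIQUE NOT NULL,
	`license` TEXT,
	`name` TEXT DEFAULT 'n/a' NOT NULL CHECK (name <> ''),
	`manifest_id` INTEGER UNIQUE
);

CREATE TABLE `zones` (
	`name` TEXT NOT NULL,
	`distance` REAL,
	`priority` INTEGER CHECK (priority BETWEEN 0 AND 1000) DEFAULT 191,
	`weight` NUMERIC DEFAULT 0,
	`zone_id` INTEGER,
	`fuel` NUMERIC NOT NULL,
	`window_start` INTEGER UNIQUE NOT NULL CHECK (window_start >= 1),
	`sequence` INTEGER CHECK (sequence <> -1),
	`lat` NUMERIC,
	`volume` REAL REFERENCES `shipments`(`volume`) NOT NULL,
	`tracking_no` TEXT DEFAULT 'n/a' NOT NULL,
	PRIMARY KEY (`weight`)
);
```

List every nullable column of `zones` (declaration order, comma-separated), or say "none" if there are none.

distance, priority, zone_id, sequence, lat

- name: declared NOT NULL → not nullable.
- distance: no NOT NULL constraint applies → nullable.
- priority: CHECK does not forbid NULL (a CHECK constraint passes when its expression is NULL) → nullable.
- weight: part of the PRIMARY KEY, which implies NOT NULL → not nullable.
- zone_id: no NOT NULL constraint applies → nullable.
- fuel: declared NOT NULL → not nullable.
- window_start: declared NOT NULL → not nullable.
- sequence: CHECK does not forbid NULL (a CHECK constraint passes when its expression is NULL) → nullable.
- lat: no NOT NULL constraint applies → nullable.
- volume: declared NOT NULL → not nullable.
- tracking_no: declared NOT NULL → not nullable.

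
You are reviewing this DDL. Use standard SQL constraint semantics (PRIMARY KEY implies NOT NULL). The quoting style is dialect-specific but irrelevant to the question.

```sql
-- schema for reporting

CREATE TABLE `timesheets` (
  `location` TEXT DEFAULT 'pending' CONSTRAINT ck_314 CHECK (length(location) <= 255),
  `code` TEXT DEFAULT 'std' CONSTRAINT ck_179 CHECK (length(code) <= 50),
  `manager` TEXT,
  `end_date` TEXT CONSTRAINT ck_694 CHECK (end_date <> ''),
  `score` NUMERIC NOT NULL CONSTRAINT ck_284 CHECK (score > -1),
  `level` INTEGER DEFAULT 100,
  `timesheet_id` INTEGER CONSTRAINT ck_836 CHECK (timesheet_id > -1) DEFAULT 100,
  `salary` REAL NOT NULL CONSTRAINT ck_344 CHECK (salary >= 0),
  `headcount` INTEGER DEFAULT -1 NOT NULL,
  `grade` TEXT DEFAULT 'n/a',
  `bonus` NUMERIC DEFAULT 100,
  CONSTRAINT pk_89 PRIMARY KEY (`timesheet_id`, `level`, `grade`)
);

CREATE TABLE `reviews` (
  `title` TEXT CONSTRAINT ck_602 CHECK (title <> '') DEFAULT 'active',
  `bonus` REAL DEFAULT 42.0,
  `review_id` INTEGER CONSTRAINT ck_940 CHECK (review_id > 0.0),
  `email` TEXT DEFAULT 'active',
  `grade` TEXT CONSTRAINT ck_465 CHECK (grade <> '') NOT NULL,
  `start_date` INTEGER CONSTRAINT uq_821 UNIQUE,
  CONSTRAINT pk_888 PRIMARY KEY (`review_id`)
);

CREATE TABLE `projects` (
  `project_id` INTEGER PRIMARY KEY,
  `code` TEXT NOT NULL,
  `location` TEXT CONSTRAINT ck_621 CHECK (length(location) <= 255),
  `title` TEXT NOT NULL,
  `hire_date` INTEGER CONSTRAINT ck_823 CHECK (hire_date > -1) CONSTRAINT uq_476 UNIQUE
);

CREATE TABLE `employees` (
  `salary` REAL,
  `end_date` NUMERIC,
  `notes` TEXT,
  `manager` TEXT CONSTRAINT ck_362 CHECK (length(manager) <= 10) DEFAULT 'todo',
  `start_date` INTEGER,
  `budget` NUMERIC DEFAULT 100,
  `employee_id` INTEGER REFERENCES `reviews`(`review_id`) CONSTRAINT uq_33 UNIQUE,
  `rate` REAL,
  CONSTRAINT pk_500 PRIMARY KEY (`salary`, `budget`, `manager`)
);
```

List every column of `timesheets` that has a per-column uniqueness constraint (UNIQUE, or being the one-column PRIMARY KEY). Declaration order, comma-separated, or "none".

- location: no UNIQUE or single-column PK constraint.
- code: no UNIQUE or single-column PK constraint.
- manager: no UNIQUE or single-column PK constraint.
- end_date: no UNIQUE or single-column PK constraint.
- score: no UNIQUE or single-column PK constraint.
- level: part of a composite PRIMARY KEY — only the tuple is unique, not this column on its own.
- timesheet_id: part of a composite PRIMARY KEY — only the tuple is unique, not this column on its own.
- salary: no UNIQUE or single-column PK constraint.
- headcount: no UNIQUE or single-column PK constraint.
- grade: part of a composite PRIMARY KEY — only the tuple is unique, not this column on its own.
- bonus: no UNIQUE or single-column PK constraint.

none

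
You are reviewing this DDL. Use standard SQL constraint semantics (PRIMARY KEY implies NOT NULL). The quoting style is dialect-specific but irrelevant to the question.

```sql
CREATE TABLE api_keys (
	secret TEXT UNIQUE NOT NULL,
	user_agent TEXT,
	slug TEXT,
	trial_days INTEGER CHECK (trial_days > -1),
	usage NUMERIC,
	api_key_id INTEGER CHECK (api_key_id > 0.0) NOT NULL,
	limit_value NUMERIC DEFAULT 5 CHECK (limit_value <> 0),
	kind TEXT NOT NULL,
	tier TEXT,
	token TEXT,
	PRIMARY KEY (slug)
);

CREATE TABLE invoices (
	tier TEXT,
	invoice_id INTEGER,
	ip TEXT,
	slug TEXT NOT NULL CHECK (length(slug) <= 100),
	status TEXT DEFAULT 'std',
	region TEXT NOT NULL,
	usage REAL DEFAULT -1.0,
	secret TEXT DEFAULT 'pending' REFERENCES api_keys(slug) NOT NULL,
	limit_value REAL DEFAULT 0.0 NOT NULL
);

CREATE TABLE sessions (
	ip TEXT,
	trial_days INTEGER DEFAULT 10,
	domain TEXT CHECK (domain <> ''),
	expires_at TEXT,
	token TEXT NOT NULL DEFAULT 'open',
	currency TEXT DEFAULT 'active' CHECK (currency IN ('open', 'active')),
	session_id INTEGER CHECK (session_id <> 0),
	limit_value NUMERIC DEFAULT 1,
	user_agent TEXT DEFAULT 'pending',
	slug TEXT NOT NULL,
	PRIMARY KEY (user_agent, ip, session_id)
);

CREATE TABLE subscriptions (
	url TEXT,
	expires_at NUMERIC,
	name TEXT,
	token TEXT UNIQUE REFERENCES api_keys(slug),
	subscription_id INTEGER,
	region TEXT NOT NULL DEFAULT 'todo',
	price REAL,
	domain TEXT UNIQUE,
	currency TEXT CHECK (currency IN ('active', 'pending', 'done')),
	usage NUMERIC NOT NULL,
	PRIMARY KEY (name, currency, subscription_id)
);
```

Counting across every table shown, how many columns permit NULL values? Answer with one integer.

api_keys: 6 nullable (user_agent, trial_days, usage, limit_value, tier, token — PK (slug) and explicit NOT NULL columns excluded).
invoices: 5 nullable (tier, invoice_id, ip, status, usage — PK none and explicit NOT NULL columns excluded).
sessions: 5 nullable (trial_days, domain, expires_at, currency, limit_value — PK (user_agent, ip, session_id) and explicit NOT NULL columns excluded).
subscriptions: 5 nullable (url, expires_at, token, price, domain — PK (name, currency, subscription_id) and explicit NOT NULL columns excluded).
Total: 6 + 5 + 5 + 5 = 21.

21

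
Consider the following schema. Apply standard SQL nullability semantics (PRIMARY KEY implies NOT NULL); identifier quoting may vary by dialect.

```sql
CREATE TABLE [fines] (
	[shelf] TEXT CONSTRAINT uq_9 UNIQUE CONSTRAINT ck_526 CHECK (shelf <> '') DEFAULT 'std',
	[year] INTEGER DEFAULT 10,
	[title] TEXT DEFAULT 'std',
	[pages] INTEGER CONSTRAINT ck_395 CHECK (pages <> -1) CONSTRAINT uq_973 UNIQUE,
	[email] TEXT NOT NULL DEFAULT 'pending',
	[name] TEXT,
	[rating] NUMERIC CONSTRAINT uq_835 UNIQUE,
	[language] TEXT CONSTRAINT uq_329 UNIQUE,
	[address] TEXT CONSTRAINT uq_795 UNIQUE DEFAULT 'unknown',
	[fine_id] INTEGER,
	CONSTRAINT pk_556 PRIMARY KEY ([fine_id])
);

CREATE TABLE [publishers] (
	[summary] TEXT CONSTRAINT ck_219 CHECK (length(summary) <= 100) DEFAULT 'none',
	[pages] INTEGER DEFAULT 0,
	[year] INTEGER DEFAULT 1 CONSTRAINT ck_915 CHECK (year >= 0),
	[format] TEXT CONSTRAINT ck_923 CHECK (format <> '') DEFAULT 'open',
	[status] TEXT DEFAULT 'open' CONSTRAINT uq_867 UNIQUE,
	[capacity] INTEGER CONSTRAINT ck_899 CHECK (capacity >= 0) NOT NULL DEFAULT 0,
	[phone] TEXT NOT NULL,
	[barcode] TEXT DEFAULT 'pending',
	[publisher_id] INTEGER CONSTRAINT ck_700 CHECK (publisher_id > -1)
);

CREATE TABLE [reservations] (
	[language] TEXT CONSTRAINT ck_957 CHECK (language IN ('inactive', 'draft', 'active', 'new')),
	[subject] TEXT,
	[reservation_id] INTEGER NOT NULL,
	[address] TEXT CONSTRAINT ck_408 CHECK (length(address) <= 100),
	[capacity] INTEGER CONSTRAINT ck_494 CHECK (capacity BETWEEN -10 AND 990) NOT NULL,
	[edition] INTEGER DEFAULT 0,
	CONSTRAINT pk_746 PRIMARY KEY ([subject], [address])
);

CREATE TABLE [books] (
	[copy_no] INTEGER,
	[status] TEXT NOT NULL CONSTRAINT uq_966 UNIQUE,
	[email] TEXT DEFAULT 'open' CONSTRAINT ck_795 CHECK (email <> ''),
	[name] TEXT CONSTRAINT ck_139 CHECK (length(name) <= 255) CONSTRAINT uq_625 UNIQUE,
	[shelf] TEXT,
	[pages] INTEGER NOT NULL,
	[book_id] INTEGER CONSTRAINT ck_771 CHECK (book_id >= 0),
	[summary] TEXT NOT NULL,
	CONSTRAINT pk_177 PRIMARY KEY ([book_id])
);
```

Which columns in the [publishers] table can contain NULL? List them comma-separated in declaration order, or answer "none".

- summary: CHECK does not forbid NULL (a CHECK constraint passes when its expression is NULL) → nullable.
- pages: DEFAULT only fills an omitted column; an explicit NULL is still allowed → nullable.
- year: CHECK does not forbid NULL (a CHECK constraint passes when its expression is NULL) → nullable.
- format: CHECK does not forbid NULL (a CHECK constraint passes when its expression is NULL) → nullable.
- status: UNIQUE does not imply NOT NULL → nullable.
- capacity: declared NOT NULL → not nullable.
- phone: declared NOT NULL → not nullable.
- barcode: DEFAULT only fills an omitted column; an explicit NULL is still allowed → nullable.
- publisher_id: CHECK does not forbid NULL (a CHECK constraint passes when its expression is NULL) → nullable.

summary, pages, year, format, status, barcode, publisher_id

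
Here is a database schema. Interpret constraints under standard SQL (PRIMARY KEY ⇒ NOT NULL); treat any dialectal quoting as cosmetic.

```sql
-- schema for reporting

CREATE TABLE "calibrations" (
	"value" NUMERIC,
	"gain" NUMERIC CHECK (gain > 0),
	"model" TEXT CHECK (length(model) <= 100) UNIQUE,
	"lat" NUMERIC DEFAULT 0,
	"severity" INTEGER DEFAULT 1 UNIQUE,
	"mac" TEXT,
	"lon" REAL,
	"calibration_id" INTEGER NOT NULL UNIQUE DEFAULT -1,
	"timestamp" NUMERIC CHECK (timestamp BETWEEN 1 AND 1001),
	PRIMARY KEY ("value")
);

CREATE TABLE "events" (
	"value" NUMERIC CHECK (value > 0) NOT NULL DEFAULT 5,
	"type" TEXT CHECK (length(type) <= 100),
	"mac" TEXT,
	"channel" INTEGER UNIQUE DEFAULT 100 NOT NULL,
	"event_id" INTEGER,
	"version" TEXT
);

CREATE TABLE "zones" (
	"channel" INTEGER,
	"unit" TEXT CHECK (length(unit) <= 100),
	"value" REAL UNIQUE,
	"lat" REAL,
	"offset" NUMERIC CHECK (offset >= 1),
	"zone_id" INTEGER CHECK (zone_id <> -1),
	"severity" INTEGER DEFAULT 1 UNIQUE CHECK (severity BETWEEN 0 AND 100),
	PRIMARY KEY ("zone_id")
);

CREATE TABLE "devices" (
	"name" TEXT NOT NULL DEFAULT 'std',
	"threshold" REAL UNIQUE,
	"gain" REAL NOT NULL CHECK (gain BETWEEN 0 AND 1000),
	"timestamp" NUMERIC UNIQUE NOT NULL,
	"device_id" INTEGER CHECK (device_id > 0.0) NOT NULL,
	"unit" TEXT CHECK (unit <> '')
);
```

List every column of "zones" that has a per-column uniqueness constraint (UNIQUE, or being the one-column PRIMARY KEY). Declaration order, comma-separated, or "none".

- channel: no UNIQUE or single-column PK constraint.
- unit: no UNIQUE or single-column PK constraint.
- value: declared UNIQUE → unique.
- lat: no UNIQUE or single-column PK constraint.
- offset: no UNIQUE or single-column PK constraint.
- zone_id: single-column PRIMARY KEY → unique.
- severity: declared UNIQUE → unique.

value, zone_id, severity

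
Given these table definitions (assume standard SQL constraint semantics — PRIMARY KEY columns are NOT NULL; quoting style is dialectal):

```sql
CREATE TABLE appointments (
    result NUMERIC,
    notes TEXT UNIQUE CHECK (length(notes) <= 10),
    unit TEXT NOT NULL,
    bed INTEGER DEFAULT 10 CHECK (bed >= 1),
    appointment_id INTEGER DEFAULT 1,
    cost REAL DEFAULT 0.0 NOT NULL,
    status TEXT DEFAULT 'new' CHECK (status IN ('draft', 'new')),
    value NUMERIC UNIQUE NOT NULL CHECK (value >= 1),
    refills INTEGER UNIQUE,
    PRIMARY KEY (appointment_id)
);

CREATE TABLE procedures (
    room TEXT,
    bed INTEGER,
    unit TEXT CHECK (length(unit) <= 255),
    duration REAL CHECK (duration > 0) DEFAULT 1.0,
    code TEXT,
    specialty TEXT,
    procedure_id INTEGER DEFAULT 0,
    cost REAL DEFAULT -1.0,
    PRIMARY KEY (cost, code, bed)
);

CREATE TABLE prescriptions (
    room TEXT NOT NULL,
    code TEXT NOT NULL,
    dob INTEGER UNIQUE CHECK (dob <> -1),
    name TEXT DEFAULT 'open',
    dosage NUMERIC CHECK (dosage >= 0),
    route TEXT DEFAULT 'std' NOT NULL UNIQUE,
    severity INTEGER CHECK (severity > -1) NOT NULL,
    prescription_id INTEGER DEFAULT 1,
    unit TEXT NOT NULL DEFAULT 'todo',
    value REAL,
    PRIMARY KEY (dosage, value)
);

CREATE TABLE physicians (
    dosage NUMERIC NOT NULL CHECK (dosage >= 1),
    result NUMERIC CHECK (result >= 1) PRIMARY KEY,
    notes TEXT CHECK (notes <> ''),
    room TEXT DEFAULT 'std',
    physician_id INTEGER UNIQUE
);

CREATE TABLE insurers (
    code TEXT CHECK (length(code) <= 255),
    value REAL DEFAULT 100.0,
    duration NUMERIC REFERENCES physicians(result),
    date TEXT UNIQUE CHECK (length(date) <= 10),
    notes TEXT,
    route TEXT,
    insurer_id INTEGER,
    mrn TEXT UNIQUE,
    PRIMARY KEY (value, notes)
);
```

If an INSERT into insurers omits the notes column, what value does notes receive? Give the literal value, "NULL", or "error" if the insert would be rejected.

error

notes has no DEFAULT clause.
Omitting it would insert NULL, but it is part of the PRIMARY KEY, so the INSERT fails.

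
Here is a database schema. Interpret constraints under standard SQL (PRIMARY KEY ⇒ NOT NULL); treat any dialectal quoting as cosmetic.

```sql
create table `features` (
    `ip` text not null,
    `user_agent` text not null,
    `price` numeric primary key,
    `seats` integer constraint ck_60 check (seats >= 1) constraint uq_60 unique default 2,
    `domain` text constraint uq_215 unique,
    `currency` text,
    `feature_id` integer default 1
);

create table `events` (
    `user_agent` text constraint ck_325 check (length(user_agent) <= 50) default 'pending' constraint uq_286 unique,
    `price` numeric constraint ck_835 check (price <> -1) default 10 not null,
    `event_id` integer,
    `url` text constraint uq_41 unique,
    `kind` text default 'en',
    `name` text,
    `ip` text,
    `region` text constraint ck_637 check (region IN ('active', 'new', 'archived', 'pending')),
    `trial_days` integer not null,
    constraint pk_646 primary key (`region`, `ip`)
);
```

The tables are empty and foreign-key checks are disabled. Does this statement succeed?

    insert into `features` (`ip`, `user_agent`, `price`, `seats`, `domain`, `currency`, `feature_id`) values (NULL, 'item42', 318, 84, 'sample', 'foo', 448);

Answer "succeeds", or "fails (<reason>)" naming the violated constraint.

ip is explicitly set to NULL, but ip is declared NOT NULL.

fails (NOT NULL on ip)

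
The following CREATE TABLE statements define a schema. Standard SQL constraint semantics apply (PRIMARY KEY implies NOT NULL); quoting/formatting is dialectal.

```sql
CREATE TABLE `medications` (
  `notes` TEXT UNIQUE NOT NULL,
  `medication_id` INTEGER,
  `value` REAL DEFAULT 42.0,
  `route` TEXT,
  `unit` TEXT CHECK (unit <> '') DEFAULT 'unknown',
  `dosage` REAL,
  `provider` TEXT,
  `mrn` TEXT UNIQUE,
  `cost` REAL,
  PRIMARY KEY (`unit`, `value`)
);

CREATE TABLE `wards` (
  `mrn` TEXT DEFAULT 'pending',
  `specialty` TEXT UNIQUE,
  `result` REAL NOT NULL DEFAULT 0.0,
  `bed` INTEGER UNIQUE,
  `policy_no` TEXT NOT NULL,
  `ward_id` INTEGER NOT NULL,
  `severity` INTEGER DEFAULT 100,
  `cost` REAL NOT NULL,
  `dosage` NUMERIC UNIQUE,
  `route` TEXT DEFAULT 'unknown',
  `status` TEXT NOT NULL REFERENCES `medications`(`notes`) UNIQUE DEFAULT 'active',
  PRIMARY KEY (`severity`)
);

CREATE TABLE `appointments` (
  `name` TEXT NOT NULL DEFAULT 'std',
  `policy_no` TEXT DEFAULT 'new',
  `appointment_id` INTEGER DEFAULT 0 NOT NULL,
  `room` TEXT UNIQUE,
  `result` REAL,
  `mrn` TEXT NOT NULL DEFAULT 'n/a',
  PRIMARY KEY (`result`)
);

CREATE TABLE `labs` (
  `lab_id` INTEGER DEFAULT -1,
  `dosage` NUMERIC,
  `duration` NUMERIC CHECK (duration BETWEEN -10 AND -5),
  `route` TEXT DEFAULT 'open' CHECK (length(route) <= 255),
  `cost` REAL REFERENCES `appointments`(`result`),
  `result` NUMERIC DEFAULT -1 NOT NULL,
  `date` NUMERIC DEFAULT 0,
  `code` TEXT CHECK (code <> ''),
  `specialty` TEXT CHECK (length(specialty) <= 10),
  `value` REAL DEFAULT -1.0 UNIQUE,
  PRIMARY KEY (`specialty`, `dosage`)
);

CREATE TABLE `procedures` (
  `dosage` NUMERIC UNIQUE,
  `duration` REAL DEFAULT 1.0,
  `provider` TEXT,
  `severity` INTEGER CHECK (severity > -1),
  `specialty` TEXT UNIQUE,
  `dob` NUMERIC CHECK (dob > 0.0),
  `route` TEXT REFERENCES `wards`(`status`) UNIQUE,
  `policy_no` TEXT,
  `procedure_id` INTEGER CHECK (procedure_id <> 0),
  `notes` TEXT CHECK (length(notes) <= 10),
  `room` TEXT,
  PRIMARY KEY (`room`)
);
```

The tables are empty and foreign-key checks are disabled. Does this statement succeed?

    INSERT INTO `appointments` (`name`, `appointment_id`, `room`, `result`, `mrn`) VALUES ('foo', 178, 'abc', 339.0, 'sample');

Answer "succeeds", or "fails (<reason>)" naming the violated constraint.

succeeds

NOT NULL columns: appointment_id is supplied; mrn is supplied; name is supplied; result is supplied.
No constraint is violated.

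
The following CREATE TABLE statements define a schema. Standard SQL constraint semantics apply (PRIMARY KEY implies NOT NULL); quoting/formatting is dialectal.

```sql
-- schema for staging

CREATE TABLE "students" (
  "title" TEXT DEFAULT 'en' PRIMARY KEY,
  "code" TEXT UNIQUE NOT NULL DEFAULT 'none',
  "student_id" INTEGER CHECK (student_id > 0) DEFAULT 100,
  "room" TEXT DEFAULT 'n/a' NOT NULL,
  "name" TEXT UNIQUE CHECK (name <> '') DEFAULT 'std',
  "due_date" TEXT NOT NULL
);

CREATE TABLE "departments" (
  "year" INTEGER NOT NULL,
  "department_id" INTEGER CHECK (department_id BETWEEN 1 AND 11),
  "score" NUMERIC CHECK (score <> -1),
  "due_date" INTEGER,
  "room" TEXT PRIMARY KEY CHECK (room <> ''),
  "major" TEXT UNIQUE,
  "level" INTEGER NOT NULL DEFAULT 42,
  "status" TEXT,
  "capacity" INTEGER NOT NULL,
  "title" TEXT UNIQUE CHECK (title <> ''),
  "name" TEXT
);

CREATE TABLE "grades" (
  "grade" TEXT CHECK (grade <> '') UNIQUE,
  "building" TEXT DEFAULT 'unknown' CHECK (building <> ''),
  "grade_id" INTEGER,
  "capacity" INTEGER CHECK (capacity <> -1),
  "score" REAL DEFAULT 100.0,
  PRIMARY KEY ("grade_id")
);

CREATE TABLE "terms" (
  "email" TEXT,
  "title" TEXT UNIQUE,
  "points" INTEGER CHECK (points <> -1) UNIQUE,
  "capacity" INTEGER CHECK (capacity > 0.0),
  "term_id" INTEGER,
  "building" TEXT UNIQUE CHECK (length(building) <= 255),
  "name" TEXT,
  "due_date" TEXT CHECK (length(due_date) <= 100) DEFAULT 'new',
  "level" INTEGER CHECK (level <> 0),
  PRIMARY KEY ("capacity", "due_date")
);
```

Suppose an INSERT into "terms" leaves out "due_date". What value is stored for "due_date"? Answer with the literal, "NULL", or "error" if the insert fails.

due_date has an explicit DEFAULT 'new'.
When the column is omitted from an INSERT, that default is used.

'new'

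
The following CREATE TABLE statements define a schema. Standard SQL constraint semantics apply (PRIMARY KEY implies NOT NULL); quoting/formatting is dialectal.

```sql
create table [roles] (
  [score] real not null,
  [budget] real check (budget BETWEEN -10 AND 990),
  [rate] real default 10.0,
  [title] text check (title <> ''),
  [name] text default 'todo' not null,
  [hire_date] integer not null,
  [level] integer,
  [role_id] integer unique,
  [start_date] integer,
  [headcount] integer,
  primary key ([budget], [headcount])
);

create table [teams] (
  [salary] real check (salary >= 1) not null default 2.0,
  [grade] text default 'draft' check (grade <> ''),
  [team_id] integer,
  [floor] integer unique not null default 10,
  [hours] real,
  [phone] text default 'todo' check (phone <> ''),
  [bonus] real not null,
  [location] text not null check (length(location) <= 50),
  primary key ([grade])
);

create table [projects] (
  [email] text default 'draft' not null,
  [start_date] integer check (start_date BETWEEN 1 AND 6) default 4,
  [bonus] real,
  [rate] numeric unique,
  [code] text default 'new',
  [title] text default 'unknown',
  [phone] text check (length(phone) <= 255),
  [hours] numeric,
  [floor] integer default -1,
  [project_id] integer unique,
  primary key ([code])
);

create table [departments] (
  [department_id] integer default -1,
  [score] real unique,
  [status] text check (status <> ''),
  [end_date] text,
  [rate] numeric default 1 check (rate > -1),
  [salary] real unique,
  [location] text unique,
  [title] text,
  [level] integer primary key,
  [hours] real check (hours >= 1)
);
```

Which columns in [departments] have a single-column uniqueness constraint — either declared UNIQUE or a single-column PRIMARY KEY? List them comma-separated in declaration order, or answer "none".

score, salary, location, level

- department_id: no UNIQUE or single-column PK constraint.
- score: declared UNIQUE → unique.
- status: no UNIQUE or single-column PK constraint.
- end_date: no UNIQUE or single-column PK constraint.
- rate: no UNIQUE or single-column PK constraint.
- salary: declared UNIQUE → unique.
- location: declared UNIQUE → unique.
- title: no UNIQUE or single-column PK constraint.
- level: single-column PRIMARY KEY → unique.
- hours: no UNIQUE or single-column PK constraint.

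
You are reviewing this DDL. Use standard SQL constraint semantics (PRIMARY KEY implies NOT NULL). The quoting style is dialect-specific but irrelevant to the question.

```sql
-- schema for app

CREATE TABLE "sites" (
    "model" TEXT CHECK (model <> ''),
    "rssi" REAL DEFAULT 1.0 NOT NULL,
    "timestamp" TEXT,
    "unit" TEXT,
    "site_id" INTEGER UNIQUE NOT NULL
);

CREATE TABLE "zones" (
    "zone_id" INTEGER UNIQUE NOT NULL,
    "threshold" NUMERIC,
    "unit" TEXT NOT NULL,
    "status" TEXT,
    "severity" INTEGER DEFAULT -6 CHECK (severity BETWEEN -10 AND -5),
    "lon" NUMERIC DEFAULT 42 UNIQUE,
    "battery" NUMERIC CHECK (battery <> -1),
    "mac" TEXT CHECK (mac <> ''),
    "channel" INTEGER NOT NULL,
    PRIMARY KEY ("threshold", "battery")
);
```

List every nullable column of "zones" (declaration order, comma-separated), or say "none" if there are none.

- zone_id: declared NOT NULL → not nullable.
- threshold: part of the PRIMARY KEY, which implies NOT NULL → not nullable.
- unit: declared NOT NULL → not nullable.
- status: no NOT NULL constraint applies → nullable.
- severity: CHECK does not forbid NULL (a CHECK constraint passes when its expression is NULL) → nullable.
- lon: UNIQUE does not imply NOT NULL → nullable.
- battery: part of the PRIMARY KEY, which implies NOT NULL → not nullable.
- mac: CHECK does not forbid NULL (a CHECK constraint passes when its expression is NULL) → nullable.
- channel: declared NOT NULL → not nullable.

status, severity, lon, mac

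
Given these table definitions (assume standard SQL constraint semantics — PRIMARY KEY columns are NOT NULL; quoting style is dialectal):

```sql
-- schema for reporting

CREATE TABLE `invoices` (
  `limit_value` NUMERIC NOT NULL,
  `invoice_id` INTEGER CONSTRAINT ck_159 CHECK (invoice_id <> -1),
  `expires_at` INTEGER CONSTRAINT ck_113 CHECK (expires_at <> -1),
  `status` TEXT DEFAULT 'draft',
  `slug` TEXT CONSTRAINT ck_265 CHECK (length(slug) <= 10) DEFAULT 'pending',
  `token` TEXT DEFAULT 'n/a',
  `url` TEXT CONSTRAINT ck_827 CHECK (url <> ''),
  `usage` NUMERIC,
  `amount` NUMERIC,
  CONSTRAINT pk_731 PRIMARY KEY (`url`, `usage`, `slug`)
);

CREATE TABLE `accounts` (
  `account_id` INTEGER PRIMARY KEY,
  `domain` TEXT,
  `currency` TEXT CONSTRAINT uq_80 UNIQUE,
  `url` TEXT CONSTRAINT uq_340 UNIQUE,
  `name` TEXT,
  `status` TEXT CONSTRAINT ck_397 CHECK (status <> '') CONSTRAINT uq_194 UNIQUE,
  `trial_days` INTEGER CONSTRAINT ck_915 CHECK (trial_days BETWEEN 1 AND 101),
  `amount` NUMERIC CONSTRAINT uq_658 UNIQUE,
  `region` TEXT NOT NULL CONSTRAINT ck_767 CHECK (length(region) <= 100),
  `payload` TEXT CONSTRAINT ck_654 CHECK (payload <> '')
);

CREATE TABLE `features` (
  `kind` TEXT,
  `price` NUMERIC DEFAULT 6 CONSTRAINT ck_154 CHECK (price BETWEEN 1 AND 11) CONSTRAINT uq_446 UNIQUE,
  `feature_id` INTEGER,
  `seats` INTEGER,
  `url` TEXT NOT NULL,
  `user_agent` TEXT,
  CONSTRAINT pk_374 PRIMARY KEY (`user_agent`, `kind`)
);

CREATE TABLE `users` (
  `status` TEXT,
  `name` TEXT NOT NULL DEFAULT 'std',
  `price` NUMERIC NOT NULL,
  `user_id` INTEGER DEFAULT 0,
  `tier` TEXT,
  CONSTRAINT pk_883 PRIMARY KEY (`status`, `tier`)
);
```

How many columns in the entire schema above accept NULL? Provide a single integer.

invoices: 5 nullable (invoice_id, expires_at, status, token, amount — PK (url, usage, slug) and explicit NOT NULL columns excluded).
accounts: 8 nullable (domain, currency, url, name, status, trial_days, amount, payload — PK (account_id) and explicit NOT NULL columns excluded).
features: 3 nullable (price, feature_id, seats — PK (user_agent, kind) and explicit NOT NULL columns excluded).
users: 1 nullable (user_id — PK (status, tier) and explicit NOT NULL columns excluded).
Total: 5 + 8 + 3 + 1 = 17.

17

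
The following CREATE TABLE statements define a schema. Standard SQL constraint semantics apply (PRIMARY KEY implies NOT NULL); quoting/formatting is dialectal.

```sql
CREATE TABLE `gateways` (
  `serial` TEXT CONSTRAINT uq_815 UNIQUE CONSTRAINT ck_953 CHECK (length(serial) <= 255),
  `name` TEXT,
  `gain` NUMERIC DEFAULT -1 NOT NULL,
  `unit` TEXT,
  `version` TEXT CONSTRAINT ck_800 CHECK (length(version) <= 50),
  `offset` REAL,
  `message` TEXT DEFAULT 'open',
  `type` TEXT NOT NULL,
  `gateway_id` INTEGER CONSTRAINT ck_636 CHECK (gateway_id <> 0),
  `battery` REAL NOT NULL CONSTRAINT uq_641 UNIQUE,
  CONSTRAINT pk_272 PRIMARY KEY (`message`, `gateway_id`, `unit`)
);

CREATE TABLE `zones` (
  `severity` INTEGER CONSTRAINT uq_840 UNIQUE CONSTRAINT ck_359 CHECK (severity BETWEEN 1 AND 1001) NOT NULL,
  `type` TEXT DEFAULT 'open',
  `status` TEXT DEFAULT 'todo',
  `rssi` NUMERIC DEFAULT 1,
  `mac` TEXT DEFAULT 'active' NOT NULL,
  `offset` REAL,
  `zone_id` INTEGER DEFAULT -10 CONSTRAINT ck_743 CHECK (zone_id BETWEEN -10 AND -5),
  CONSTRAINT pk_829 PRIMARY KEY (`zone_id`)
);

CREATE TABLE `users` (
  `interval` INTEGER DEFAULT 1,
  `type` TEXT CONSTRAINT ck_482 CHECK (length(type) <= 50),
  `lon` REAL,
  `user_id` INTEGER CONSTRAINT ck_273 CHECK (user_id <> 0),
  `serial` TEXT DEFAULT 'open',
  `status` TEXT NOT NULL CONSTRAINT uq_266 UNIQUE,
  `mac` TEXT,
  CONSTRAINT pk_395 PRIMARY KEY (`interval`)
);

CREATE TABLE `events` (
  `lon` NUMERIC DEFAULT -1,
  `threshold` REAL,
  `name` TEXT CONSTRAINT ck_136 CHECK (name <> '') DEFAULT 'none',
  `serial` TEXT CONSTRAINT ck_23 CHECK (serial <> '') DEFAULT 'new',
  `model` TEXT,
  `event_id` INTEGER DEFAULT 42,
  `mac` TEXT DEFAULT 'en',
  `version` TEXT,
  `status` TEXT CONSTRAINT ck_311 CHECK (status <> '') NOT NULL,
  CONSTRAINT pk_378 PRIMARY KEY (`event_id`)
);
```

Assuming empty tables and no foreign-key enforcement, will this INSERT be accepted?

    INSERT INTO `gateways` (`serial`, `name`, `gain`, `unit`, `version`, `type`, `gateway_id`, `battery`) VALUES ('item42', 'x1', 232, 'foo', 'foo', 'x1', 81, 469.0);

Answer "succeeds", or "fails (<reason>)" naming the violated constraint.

NOT NULL columns: battery is supplied; gain is supplied; gateway_id is supplied; message defaults to 'open'; type is supplied; unit is supplied.
CHECK constraints: 'item42' satisfies (length(serial) <= 255); 'foo' satisfies (length(version) <= 50); 81 satisfies (gateway_id <> 0).
No constraint is violated.

succeeds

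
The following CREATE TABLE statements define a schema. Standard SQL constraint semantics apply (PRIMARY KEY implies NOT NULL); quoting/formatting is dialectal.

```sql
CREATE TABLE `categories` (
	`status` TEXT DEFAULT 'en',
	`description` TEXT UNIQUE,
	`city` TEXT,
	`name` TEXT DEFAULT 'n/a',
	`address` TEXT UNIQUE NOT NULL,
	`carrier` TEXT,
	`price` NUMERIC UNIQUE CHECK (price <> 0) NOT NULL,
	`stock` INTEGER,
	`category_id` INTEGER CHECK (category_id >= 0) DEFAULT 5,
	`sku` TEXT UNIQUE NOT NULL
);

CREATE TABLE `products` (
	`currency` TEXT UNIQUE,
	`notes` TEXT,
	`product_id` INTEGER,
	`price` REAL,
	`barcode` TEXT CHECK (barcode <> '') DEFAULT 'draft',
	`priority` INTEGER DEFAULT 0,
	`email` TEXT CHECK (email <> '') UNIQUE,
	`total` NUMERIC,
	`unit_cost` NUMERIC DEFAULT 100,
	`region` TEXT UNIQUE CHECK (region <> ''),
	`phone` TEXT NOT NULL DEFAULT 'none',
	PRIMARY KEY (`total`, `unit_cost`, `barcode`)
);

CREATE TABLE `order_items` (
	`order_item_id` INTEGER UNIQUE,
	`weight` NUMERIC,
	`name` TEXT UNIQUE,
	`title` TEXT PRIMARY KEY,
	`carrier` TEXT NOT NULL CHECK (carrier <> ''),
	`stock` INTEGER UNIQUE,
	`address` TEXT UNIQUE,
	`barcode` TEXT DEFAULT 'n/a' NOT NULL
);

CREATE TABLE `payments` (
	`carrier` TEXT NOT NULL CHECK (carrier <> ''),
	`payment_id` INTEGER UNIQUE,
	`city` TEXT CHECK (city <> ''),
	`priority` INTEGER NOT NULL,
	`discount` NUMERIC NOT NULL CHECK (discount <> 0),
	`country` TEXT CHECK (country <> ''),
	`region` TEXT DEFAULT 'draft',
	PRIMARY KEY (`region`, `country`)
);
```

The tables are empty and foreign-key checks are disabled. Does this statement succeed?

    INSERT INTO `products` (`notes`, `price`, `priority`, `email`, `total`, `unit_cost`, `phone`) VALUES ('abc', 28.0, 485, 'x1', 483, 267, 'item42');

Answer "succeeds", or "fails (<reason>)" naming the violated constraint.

succeeds

NOT NULL columns: barcode defaults to 'draft'; phone is supplied; total is supplied; unit_cost is supplied.
CHECK constraints: 'x1' satisfies (email <> '').
No constraint is violated.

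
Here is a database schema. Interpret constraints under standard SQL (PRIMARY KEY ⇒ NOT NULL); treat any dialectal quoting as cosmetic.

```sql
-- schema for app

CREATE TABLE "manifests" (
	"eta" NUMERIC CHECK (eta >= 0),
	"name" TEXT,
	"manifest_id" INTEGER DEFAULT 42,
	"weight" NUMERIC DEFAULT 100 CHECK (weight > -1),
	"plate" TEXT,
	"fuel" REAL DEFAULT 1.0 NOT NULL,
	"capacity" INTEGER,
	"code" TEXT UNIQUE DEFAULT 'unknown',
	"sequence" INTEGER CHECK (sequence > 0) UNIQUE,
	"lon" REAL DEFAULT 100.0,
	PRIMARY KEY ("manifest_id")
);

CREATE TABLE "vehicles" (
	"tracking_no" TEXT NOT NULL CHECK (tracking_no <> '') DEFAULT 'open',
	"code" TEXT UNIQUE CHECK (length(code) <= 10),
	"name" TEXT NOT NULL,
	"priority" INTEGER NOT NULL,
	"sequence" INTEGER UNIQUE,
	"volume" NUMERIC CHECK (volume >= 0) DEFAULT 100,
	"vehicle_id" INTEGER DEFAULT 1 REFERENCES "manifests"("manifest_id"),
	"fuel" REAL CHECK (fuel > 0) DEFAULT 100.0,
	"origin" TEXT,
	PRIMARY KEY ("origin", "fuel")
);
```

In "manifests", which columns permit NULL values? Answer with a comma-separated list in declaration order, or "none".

eta, name, weight, plate, capacity, code, sequence, lon

- eta: CHECK does not forbid NULL (a CHECK constraint passes when its expression is NULL) → nullable.
- name: no NOT NULL constraint applies → nullable.
- manifest_id: part of the PRIMARY KEY, which implies NOT NULL → not nullable.
- weight: CHECK does not forbid NULL (a CHECK constraint passes when its expression is NULL) → nullable.
- plate: no NOT NULL constraint applies → nullable.
- fuel: declared NOT NULL → not nullable.
- capacity: no NOT NULL constraint applies → nullable.
- code: UNIQUE does not imply NOT NULL → nullable.
- sequence: CHECK does not forbid NULL (a CHECK constraint passes when its expression is NULL) → nullable.
- lon: DEFAULT only fills an omitted column; an explicit NULL is still allowed → nullable.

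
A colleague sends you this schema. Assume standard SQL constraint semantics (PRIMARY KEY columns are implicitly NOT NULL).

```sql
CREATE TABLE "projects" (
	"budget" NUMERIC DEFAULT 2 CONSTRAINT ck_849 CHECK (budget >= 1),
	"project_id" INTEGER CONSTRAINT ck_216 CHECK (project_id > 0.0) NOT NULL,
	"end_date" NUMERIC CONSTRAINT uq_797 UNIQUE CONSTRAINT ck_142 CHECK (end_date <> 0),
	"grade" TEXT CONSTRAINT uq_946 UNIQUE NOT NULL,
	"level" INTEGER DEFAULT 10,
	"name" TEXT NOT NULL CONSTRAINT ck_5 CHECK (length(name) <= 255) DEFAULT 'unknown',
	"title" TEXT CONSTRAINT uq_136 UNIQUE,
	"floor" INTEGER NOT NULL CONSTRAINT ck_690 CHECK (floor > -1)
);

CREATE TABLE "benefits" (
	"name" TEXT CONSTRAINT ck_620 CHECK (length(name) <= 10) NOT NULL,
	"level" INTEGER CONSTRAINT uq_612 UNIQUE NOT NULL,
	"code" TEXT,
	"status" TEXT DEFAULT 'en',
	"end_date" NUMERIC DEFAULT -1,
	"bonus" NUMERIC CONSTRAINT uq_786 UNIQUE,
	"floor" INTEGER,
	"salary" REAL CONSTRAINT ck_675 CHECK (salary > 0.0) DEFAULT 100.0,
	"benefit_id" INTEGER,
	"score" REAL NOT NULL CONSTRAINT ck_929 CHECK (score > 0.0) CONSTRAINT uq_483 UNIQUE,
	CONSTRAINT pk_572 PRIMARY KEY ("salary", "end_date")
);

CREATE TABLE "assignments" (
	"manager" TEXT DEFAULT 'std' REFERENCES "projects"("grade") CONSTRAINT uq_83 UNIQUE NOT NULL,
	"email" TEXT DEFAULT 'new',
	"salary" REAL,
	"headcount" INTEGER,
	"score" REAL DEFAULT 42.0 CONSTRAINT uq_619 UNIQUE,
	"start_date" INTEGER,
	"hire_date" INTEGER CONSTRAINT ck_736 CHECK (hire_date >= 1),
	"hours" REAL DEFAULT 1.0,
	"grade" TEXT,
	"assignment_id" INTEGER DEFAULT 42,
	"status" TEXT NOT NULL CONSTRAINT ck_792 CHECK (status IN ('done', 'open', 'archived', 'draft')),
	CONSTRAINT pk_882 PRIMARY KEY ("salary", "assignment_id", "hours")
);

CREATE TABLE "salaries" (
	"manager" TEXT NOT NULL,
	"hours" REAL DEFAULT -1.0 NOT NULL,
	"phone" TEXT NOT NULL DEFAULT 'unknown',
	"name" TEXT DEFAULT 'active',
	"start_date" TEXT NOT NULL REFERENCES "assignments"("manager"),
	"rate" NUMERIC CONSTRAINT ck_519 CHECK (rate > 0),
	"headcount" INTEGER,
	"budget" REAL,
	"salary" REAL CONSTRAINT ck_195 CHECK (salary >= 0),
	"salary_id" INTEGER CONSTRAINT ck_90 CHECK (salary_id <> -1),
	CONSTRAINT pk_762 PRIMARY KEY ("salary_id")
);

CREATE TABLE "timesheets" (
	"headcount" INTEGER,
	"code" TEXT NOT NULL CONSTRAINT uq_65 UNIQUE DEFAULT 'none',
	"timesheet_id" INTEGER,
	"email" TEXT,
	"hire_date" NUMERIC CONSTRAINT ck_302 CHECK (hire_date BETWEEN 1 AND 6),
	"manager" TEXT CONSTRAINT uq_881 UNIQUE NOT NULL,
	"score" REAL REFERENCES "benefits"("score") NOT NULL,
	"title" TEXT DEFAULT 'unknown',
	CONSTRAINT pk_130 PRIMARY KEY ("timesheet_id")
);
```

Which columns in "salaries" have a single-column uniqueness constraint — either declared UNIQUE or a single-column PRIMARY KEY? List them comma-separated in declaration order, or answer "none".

- manager: no UNIQUE or single-column PK constraint.
- hours: no UNIQUE or single-column PK constraint.
- phone: no UNIQUE or single-column PK constraint.
- name: no UNIQUE or single-column PK constraint.
- start_date: no UNIQUE or single-column PK constraint.
- rate: no UNIQUE or single-column PK constraint.
- headcount: no UNIQUE or single-column PK constraint.
- budget: no UNIQUE or single-column PK constraint.
- salary: no UNIQUE or single-column PK constraint.
- salary_id: single-column PRIMARY KEY → unique.

salary_id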